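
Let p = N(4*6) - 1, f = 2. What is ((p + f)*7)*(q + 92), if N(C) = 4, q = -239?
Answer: -5145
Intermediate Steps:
p = 3 (p = 4 - 1 = 3)
((p + f)*7)*(q + 92) = ((3 + 2)*7)*(-239 + 92) = (5*7)*(-147) = 35*(-147) = -5145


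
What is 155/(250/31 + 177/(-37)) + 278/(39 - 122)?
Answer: 13710041/312329 ≈ 43.896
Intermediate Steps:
155/(250/31 + 177/(-37)) + 278/(39 - 122) = 155/(250*(1/31) + 177*(-1/37)) + 278/(-83) = 155/(250/31 - 177/37) + 278*(-1/83) = 155/(3763/1147) - 278/83 = 155*(1147/3763) - 278/83 = 177785/3763 - 278/83 = 13710041/312329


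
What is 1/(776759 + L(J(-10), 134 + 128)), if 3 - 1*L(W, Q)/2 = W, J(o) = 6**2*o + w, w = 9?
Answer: 1/777467 ≈ 1.2862e-6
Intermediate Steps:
J(o) = 9 + 36*o (J(o) = 6**2*o + 9 = 36*o + 9 = 9 + 36*o)
L(W, Q) = 6 - 2*W
1/(776759 + L(J(-10), 134 + 128)) = 1/(776759 + (6 - 2*(9 + 36*(-10)))) = 1/(776759 + (6 - 2*(9 - 360))) = 1/(776759 + (6 - 2*(-351))) = 1/(776759 + (6 + 702)) = 1/(776759 + 708) = 1/777467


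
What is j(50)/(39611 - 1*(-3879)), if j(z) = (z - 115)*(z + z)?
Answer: -650/4349 ≈ -0.14946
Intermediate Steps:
j(z) = 2*z*(-115 + z) (j(z) = (-115 + z)*(2*z) = 2*z*(-115 + z))
j(50)/(39611 - 1*(-3879)) = (2*50*(-115 + 50))/(39611 - 1*(-3879)) = (2*50*(-65))/(39611 + 3879) = -6500/43490 = -6500*1/43490 = -650/4349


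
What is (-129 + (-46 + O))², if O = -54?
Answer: 52441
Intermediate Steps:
(-129 + (-46 + O))² = (-129 + (-46 - 54))² = (-129 - 100)² = (-229)² = 52441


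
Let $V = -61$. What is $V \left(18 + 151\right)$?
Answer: $-10309$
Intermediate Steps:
$V \left(18 + 151\right) = - 61 \left(18 + 151\right) = \left(-61\right) 169 = -10309$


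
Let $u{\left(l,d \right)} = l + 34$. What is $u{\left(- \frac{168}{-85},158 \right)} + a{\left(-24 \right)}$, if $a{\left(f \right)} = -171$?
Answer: $- \frac{11477}{85} \approx -135.02$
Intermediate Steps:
$u{\left(l,d \right)} = 34 + l$
$u{\left(- \frac{168}{-85},158 \right)} + a{\left(-24 \right)} = \left(34 - \frac{168}{-85}\right) - 171 = \left(34 - - \frac{168}{85}\right) - 171 = \left(34 + \frac{168}{85}\right) - 171 = \frac{3058}{85} - 171 = - \frac{11477}{85}$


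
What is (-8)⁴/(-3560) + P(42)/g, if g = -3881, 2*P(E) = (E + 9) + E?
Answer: -4015529/3454090 ≈ -1.1625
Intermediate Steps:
P(E) = 9/2 + E (P(E) = ((E + 9) + E)/2 = ((9 + E) + E)/2 = (9 + 2*E)/2 = 9/2 + E)
(-8)⁴/(-3560) + P(42)/g = (-8)⁴/(-3560) + (9/2 + 42)/(-3881) = 4096*(-1/3560) + (93/2)*(-1/3881) = -512/445 - 93/7762 = -4015529/3454090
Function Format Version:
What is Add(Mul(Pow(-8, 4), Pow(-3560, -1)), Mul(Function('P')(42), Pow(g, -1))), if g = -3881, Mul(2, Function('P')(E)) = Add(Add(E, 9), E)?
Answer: Rational(-4015529, 3454090) ≈ -1.1625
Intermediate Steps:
Function('P')(E) = Add(Rational(9, 2), E) (Function('P')(E) = Mul(Rational(1, 2), Add(Add(E, 9), E)) = Mul(Rational(1, 2), Add(Add(9, E), E)) = Mul(Rational(1, 2), Add(9, Mul(2, E))) = Add(Rational(9, 2), E))
Add(Mul(Pow(-8, 4), Pow(-3560, -1)), Mul(Function('P')(42), Pow(g, -1))) = Add(Mul(Pow(-8, 4), Pow(-3560, -1)), Mul(Add(Rational(9, 2), 42), Pow(-3881, -1))) = Add(Mul(4096, Rational(-1, 3560)), Mul(Rational(93, 2), Rational(-1, 3881))) = Add(Rational(-512, 445), Rational(-93, 7762)) = Rational(-4015529, 3454090)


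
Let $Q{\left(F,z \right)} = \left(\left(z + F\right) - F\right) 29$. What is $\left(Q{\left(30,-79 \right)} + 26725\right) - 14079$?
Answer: $10355$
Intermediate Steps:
$Q{\left(F,z \right)} = 29 z$ ($Q{\left(F,z \right)} = \left(\left(F + z\right) - F\right) 29 = z 29 = 29 z$)
$\left(Q{\left(30,-79 \right)} + 26725\right) - 14079 = \left(29 \left(-79\right) + 26725\right) - 14079 = \left(-2291 + 26725\right) - 14079 = 24434 - 14079 = 10355$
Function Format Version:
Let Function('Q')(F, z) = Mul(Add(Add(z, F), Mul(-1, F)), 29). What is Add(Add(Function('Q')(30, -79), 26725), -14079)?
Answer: 10355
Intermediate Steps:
Function('Q')(F, z) = Mul(29, z) (Function('Q')(F, z) = Mul(Add(Add(F, z), Mul(-1, F)), 29) = Mul(z, 29) = Mul(29, z))
Add(Add(Function('Q')(30, -79), 26725), -14079) = Add(Add(Mul(29, -79), 26725), -14079) = Add(Add(-2291, 26725), -14079) = Add(24434, -14079) = 10355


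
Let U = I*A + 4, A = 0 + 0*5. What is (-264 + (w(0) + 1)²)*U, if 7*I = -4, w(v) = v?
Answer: -1052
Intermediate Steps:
A = 0 (A = 0 + 0 = 0)
I = -4/7 (I = (⅐)*(-4) = -4/7 ≈ -0.57143)
U = 4 (U = -4/7*0 + 4 = 0 + 4 = 4)
(-264 + (w(0) + 1)²)*U = (-264 + (0 + 1)²)*4 = (-264 + 1²)*4 = (-264 + 1)*4 = -263*4 = -1052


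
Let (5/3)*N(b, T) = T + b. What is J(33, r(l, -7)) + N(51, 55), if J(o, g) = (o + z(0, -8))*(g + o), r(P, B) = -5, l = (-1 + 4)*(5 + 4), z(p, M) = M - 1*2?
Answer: 3538/5 ≈ 707.60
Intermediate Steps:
N(b, T) = 3*T/5 + 3*b/5 (N(b, T) = 3*(T + b)/5 = 3*T/5 + 3*b/5)
z(p, M) = -2 + M (z(p, M) = M - 2 = -2 + M)
l = 27 (l = 3*9 = 27)
J(o, g) = (-10 + o)*(g + o) (J(o, g) = (o + (-2 - 8))*(g + o) = (o - 10)*(g + o) = (-10 + o)*(g + o))
J(33, r(l, -7)) + N(51, 55) = (33² - 10*(-5) - 10*33 - 5*33) + ((⅗)*55 + (⅗)*51) = (1089 + 50 - 330 - 165) + (33 + 153/5) = 644 + 318/5 = 3538/5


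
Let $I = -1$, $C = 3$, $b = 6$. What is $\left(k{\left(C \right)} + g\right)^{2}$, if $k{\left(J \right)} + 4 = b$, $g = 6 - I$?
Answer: $81$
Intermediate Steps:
$g = 7$ ($g = 6 - -1 = 6 + 1 = 7$)
$k{\left(J \right)} = 2$ ($k{\left(J \right)} = -4 + 6 = 2$)
$\left(k{\left(C \right)} + g\right)^{2} = \left(2 + 7\right)^{2} = 9^{2} = 81$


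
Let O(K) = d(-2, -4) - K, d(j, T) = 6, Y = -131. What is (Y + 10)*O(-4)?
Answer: -1210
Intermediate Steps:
O(K) = 6 - K
(Y + 10)*O(-4) = (-131 + 10)*(6 - 1*(-4)) = -121*(6 + 4) = -121*10 = -1210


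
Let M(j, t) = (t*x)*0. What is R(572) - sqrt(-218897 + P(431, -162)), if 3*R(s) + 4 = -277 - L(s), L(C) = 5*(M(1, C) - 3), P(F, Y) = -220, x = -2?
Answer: -266/3 - I*sqrt(219117) ≈ -88.667 - 468.1*I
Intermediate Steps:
M(j, t) = 0 (M(j, t) = (t*(-2))*0 = -2*t*0 = 0)
L(C) = -15 (L(C) = 5*(0 - 3) = 5*(-3) = -15)
R(s) = -266/3 (R(s) = -4/3 + (-277 - 1*(-15))/3 = -4/3 + (-277 + 15)/3 = -4/3 + (1/3)*(-262) = -4/3 - 262/3 = -266/3)
R(572) - sqrt(-218897 + P(431, -162)) = -266/3 - sqrt(-218897 - 220) = -266/3 - sqrt(-219117) = -266/3 - I*sqrt(219117)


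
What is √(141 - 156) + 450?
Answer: 450 + I*√15 ≈ 450.0 + 3.873*I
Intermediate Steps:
√(141 - 156) + 450 = √(-15) + 450 = I*√15 + 450 = 450 + I*√15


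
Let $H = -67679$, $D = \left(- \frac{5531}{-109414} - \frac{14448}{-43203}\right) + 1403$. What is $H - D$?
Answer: $- \frac{108851111578903}{1575671014} \approx -69082.0$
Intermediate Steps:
$D = \frac{2211273022397}{1575671014}$ ($D = \left(\left(-5531\right) \left(- \frac{1}{109414}\right) - - \frac{4816}{14401}\right) + 1403 = \left(\frac{5531}{109414} + \frac{4816}{14401}\right) + 1403 = \frac{606589755}{1575671014} + 1403 = \frac{2211273022397}{1575671014} \approx 1403.4$)
$H - D = -67679 - \frac{2211273022397}{1575671014} = - \frac{108851111578903}{1575671014}$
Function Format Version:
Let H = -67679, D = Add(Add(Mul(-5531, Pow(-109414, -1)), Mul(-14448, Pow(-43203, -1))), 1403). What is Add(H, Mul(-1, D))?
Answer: Rational(-108851111578903, 1575671014) ≈ -69082.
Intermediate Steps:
D = Rational(2211273022397, 1575671014) (D = Add(Add(Mul(-5531, Rational(-1, 109414)), Mul(-14448, Rational(-1, 43203))), 1403) = Add(Add(Rational(5531, 109414), Rational(4816, 14401)), 1403) = Add(Rational(606589755, 1575671014), 1403) = Rational(2211273022397, 1575671014) ≈ 1403.4)
Add(H, Mul(-1, D)) = Add(-67679, Mul(-1, Rational(2211273022397, 1575671014))) = Add(-67679, Rational(-2211273022397, 1575671014)) = Rational(-108851111578903, 1575671014)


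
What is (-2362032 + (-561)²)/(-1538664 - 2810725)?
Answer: 2047311/4349389 ≈ 0.47071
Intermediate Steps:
(-2362032 + (-561)²)/(-1538664 - 2810725) = (-2362032 + 314721)/(-4349389) = -2047311*(-1/4349389) = 2047311/4349389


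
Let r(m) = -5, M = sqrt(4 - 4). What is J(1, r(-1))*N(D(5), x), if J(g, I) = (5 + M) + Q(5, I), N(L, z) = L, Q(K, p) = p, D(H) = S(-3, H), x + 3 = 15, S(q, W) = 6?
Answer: 0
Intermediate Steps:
M = 0 (M = sqrt(0) = 0)
x = 12 (x = -3 + 15 = 12)
D(H) = 6
J(g, I) = 5 + I (J(g, I) = (5 + 0) + I = 5 + I)
J(1, r(-1))*N(D(5), x) = (5 - 5)*6 = 0*6 = 0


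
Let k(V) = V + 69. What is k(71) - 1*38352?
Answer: -38212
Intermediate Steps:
k(V) = 69 + V
k(71) - 1*38352 = (69 + 71) - 1*38352 = 140 - 38352 = -38212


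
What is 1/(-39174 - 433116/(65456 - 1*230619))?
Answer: -165163/6469662246 ≈ -2.5529e-5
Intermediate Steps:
1/(-39174 - 433116/(65456 - 1*230619)) = 1/(-39174 - 433116/(65456 - 230619)) = 1/(-39174 - 433116/(-165163)) = 1/(-39174 - 433116*(-1/165163)) = 1/(-39174 + 433116/165163) = 1/(-6469662246/165163) = -165163/6469662246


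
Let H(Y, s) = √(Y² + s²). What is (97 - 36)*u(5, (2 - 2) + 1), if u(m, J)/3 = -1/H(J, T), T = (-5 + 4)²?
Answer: -183*√2/2 ≈ -129.40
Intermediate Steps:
T = 1 (T = (-1)² = 1)
u(m, J) = -3/√(1 + J²) (u(m, J) = 3*(-1/(√(J² + 1²))) = 3*(-1/(√(J² + 1))) = 3*(-1/(√(1 + J²))) = 3*(-1/√(1 + J²)) = -3/√(1 + J²))
(97 - 36)*u(5, (2 - 2) + 1) = (97 - 36)*(-3/√(1 + ((2 - 2) + 1)²)) = 61*(-3/√(1 + (0 + 1)²)) = 61*(-3/√(1 + 1²)) = 61*(-3/√(1 + 1)) = 61*(-3*√2/2) = -183*√2/2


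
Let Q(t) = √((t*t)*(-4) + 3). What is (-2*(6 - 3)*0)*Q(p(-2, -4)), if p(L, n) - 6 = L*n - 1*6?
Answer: 0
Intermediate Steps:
p(L, n) = L*n (p(L, n) = 6 + (L*n - 1*6) = 6 + (L*n - 6) = 6 + (-6 + L*n) = L*n)
Q(t) = √(3 - 4*t²) (Q(t) = √(t²*(-4) + 3) = √(-4*t² + 3) = √(3 - 4*t²))
(-2*(6 - 3)*0)*Q(p(-2, -4)) = (-2*(6 - 3)*0)*√(3 - 4*(-2*(-4))²) = (-2*3*0)*√(3 - 4*8²) = (-6*0)*√(3 - 4*64) = 0*√(3 - 256) = 0*√(-253) = 0*(I*√253) = 0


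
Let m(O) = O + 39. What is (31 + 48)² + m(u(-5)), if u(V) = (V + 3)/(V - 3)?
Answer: 25121/4 ≈ 6280.3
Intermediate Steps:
u(V) = (3 + V)/(-3 + V)
m(O) = 39 + O
(31 + 48)² + m(u(-5)) = (31 + 48)² + (39 + (3 - 5)/(-3 - 5)) = 79² + (39 - 2/(-8)) = 6241 + (39 - ⅛*(-2)) = 6241 + (39 + ¼) = 6241 + 157/4 = 25121/4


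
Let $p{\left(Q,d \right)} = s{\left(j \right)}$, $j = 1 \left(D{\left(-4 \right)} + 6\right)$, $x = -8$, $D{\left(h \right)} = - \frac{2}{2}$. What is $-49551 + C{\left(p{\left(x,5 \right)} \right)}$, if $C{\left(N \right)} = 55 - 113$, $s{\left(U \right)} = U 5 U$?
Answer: $-49609$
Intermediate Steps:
$D{\left(h \right)} = -1$ ($D{\left(h \right)} = \left(-2\right) \frac{1}{2} = -1$)
$j = 5$ ($j = 1 \left(-1 + 6\right) = 1 \cdot 5 = 5$)
$s{\left(U \right)} = 5 U^{2}$ ($s{\left(U \right)} = 5 U U = 5 U^{2}$)
$p{\left(Q,d \right)} = 125$ ($p{\left(Q,d \right)} = 5 \cdot 5^{2} = 5 \cdot 25 = 125$)
$C{\left(N \right)} = -58$ ($C{\left(N \right)} = 55 - 113 = -58$)
$-49551 + C{\left(p{\left(x,5 \right)} \right)} = -49551 - 58 = -49609$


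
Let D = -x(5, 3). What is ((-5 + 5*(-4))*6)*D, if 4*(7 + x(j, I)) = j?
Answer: -1725/2 ≈ -862.50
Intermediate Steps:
x(j, I) = -7 + j/4
D = 23/4 (D = -(-7 + (1/4)*5) = -(-7 + 5/4) = -1*(-23/4) = 23/4 ≈ 5.7500)
((-5 + 5*(-4))*6)*D = ((-5 + 5*(-4))*6)*(23/4) = ((-5 - 20)*6)*(23/4) = -25*6*(23/4) = -150*23/4 = -1725/2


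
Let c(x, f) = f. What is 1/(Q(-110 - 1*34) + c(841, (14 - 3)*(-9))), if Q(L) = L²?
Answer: 1/20637 ≈ 4.8457e-5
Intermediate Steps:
1/(Q(-110 - 1*34) + c(841, (14 - 3)*(-9))) = 1/((-110 - 1*34)² + (14 - 3)*(-9)) = 1/((-110 - 34)² + 11*(-9)) = 1/((-144)² - 99) = 1/(20736 - 99) = 1/20637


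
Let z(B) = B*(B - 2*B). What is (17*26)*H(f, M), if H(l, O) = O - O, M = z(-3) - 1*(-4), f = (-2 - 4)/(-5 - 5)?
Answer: 0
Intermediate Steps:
f = ⅗ (f = -6/(-10) = -6*(-⅒) = ⅗ ≈ 0.60000)
z(B) = -B² (z(B) = B*(-B) = -B²)
M = -5 (M = -1*(-3)² - 1*(-4) = -1*9 + 4 = -9 + 4 = -5)
H(l, O) = 0
(17*26)*H(f, M) = (17*26)*0 = 442*0 = 0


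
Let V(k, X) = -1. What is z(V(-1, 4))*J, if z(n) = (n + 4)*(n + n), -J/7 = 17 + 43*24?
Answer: 44058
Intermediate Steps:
J = -7343 (J = -7*(17 + 43*24) = -7*(17 + 1032) = -7*1049 = -7343)
z(n) = 2*n*(4 + n) (z(n) = (4 + n)*(2*n) = 2*n*(4 + n))
z(V(-1, 4))*J = (2*(-1)*(4 - 1))*(-7343) = (2*(-1)*3)*(-7343) = -6*(-7343) = 44058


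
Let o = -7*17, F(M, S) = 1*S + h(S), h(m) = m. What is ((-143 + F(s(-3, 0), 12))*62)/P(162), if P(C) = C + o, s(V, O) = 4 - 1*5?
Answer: -7378/43 ≈ -171.58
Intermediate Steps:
s(V, O) = -1 (s(V, O) = 4 - 5 = -1)
F(M, S) = 2*S (F(M, S) = 1*S + S = S + S = 2*S)
o = -119
P(C) = -119 + C (P(C) = C - 119 = -119 + C)
((-143 + F(s(-3, 0), 12))*62)/P(162) = ((-143 + 2*12)*62)/(-119 + 162) = ((-143 + 24)*62)/43 = -119*62*(1/43) = -7378*1/43 = -7378/43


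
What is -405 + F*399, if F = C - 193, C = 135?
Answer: -23547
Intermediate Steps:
F = -58 (F = 135 - 193 = -58)
-405 + F*399 = -405 - 58*399 = -405 - 23142 = -23547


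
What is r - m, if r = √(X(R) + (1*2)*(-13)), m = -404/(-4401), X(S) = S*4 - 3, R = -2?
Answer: -404/4401 + I*√37 ≈ -0.091797 + 6.0828*I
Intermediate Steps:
X(S) = -3 + 4*S (X(S) = 4*S - 3 = -3 + 4*S)
m = 404/4401 (m = -404*(-1/4401) = 404/4401 ≈ 0.091797)
r = I*√37 (r = √((-3 + 4*(-2)) + (1*2)*(-13)) = √((-3 - 8) + 2*(-13)) = √(-11 - 26) = √(-37) = I*√37 ≈ 6.0828*I)
r - m = I*√37 - 1*404/4401 = I*√37 - 404/4401 = -404/4401 + I*√37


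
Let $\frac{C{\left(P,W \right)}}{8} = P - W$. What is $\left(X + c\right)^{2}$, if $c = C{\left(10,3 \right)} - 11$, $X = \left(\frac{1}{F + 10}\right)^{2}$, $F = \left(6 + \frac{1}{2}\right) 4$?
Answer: $\frac{3401339041}{1679616} \approx 2025.1$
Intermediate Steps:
$F = 26$ ($F = \left(6 + \frac{1}{2}\right) 4 = \frac{13}{2} \cdot 4 = 26$)
$C{\left(P,W \right)} = - 8 W + 8 P$ ($C{\left(P,W \right)} = 8 \left(P - W\right) = - 8 W + 8 P$)
$X = \frac{1}{1296}$ ($X = \left(\frac{1}{26 + 10}\right)^{2} = \left(\frac{1}{36}\right)^{2} = \frac{1}{1296} \approx 0.0007716$)
$c = 45$ ($c = \left(\left(-8\right) 3 + 8 \cdot 10\right) - 11 = \left(-24 + 80\right) - 11 = 56 - 11 = 45$)
$\left(X + c\right)^{2} = \left(\frac{1}{1296} + 45\right)^{2} = \left(\frac{58321}{1296}\right)^{2} = \frac{3401339041}{1679616}$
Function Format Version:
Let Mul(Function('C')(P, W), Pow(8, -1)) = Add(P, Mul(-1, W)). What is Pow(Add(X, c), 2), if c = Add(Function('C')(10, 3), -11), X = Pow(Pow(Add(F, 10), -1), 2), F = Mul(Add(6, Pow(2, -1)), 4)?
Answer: Rational(3401339041, 1679616) ≈ 2025.1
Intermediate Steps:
F = 26 (F = Mul(Add(6, Rational(1, 2)), 4) = Mul(Rational(13, 2), 4) = 26)
Function('C')(P, W) = Add(Mul(-8, W), Mul(8, P)) (Function('C')(P, W) = Mul(8, Add(P, Mul(-1, W))) = Add(Mul(-8, W), Mul(8, P)))
X = Rational(1, 1296) (X = Pow(Pow(Add(26, 10), -1), 2) = Pow(Pow(36, -1), 2) = Pow(Rational(1, 36), 2) = Rational(1, 1296) ≈ 0.00077160)
c = 45 (c = Add(Add(Mul(-8, 3), Mul(8, 10)), -11) = Add(Add(-24, 80), -11) = Add(56, -11) = 45)
Pow(Add(X, c), 2) = Pow(Add(Rational(1, 1296), 45), 2) = Pow(Rational(58321, 1296), 2) = Rational(3401339041, 1679616)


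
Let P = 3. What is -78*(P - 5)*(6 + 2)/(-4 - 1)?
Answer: -1248/5 ≈ -249.60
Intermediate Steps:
-78*(P - 5)*(6 + 2)/(-4 - 1) = -78*(3 - 5)*(6 + 2)/(-4 - 1) = -(-156)*8/(-5) = -(-156)*8*(-1/5) = -(-156)*(-8)/5 = -78*16/5 = -1248/5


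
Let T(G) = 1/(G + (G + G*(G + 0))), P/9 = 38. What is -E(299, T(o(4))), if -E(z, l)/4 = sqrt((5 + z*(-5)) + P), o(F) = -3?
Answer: 8*I*sqrt(287) ≈ 135.53*I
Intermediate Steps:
P = 342 (P = 9*38 = 342)
T(G) = 1/(G**2 + 2*G) (T(G) = 1/(G + (G + G*G)) = 1/(G + (G + G**2)) = 1/(G**2 + 2*G))
E(z, l) = -4*sqrt(347 - 5*z) (E(z, l) = -4*sqrt((5 + z*(-5)) + 342) = -4*sqrt((5 - 5*z) + 342) = -4*sqrt(347 - 5*z))
-E(299, T(o(4))) = -(-4)*sqrt(347 - 5*299) = -(-4)*sqrt(347 - 1495) = -(-4)*sqrt(-1148) = -(-4)*2*I*sqrt(287) = -(-8)*I*sqrt(287) = 8*I*sqrt(287)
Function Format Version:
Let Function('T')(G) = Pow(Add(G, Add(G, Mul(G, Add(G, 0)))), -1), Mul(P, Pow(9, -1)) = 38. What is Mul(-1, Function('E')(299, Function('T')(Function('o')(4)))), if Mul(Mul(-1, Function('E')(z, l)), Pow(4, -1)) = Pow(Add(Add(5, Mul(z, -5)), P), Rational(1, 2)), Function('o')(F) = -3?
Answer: Mul(8, I, Pow(287, Rational(1, 2))) ≈ Mul(135.53, I)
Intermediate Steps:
P = 342 (P = Mul(9, 38) = 342)
Function('T')(G) = Pow(Add(Pow(G, 2), Mul(2, G)), -1) (Function('T')(G) = Pow(Add(G, Add(G, Mul(G, G))), -1) = Pow(Add(G, Add(G, Pow(G, 2))), -1) = Pow(Add(Pow(G, 2), Mul(2, G)), -1))
Function('E')(z, l) = Mul(-4, Pow(Add(347, Mul(-5, z)), Rational(1, 2))) (Function('E')(z, l) = Mul(-4, Pow(Add(Add(5, Mul(z, -5)), 342), Rational(1, 2))) = Mul(-4, Pow(Add(Add(5, Mul(-5, z)), 342), Rational(1, 2))) = Mul(-4, Pow(Add(347, Mul(-5, z)), Rational(1, 2))))
Mul(-1, Function('E')(299, Function('T')(Function('o')(4)))) = Mul(-1, Mul(-4, Pow(Add(347, Mul(-5, 299)), Rational(1, 2)))) = Mul(-1, Mul(-4, Pow(Add(347, -1495), Rational(1, 2)))) = Mul(-1, Mul(-4, Pow(-1148, Rational(1, 2)))) = Mul(-1, Mul(-4, Mul(2, I, Pow(287, Rational(1, 2))))) = Mul(-1, Mul(-8, I, Pow(287, Rational(1, 2)))) = Mul(8, I, Pow(287, Rational(1, 2)))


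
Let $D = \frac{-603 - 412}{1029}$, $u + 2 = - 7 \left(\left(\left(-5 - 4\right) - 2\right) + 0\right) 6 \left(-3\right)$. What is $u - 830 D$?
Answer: $- \frac{83686}{147} \approx -569.29$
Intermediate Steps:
$u = -1388$ ($u = -2 + - 7 \left(\left(\left(-5 - 4\right) - 2\right) + 0\right) 6 \left(-3\right) = -2 + - 7 \left(\left(-9 - 2\right) + 0\right) 6 \left(-3\right) = -2 + - 7 \left(-11 + 0\right) 6 \left(-3\right) = -2 + - 7 \left(\left(-11\right) 6\right) \left(-3\right) = -2 + \left(-7\right) \left(-66\right) \left(-3\right) = -2 + 462 \left(-3\right) = -2 - 1386 = -1388$)
$D = - \frac{145}{147}$ ($D = \left(-603 - 412\right) \frac{1}{1029} = \left(-1015\right) \frac{1}{1029} = - \frac{145}{147} \approx -0.98639$)
$u - 830 D = -1388 - - \frac{120350}{147} = -1388 + \frac{120350}{147} = - \frac{83686}{147}$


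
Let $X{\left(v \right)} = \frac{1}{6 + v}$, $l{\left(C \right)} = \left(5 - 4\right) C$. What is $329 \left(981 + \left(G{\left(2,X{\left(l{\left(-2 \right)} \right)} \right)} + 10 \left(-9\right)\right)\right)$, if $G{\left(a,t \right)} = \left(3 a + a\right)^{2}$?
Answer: $314195$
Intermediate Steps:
$l{\left(C \right)} = C$ ($l{\left(C \right)} = 1 C = C$)
$G{\left(a,t \right)} = 16 a^{2}$ ($G{\left(a,t \right)} = \left(4 a\right)^{2} = 16 a^{2}$)
$329 \left(981 + \left(G{\left(2,X{\left(l{\left(-2 \right)} \right)} \right)} + 10 \left(-9\right)\right)\right) = 329 \left(981 + \left(16 \cdot 2^{2} + 10 \left(-9\right)\right)\right) = 329 \left(981 + \left(16 \cdot 4 - 90\right)\right) = 329 \left(981 + \left(64 - 90\right)\right) = 329 \left(981 - 26\right) = 329 \cdot 955 = 314195$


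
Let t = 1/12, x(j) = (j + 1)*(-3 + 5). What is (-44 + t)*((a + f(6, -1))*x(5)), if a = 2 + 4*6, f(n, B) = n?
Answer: -16864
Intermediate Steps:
x(j) = 2 + 2*j (x(j) = (1 + j)*2 = 2 + 2*j)
a = 26 (a = 2 + 24 = 26)
t = 1/12 ≈ 0.083333
(-44 + t)*((a + f(6, -1))*x(5)) = (-44 + 1/12)*((26 + 6)*(2 + 2*5)) = -4216*(2 + 10)/3 = -4216*12/3 = -527/12*384 = -16864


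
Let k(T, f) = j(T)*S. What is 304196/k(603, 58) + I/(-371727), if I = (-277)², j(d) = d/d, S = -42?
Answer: -18846848185/2602089 ≈ -7243.0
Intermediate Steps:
j(d) = 1
k(T, f) = -42 (k(T, f) = 1*(-42) = -42)
I = 76729
304196/k(603, 58) + I/(-371727) = 304196/(-42) + 76729/(-371727) = 304196*(-1/42) + 76729*(-1/371727) = -152098/21 - 76729/371727 = -18846848185/2602089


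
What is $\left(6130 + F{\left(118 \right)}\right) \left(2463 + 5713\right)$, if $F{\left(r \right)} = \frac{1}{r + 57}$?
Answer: $\frac{1252973168}{25} \approx 5.0119 \cdot 10^{7}$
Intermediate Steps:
$F{\left(r \right)} = \frac{1}{57 + r}$
$\left(6130 + F{\left(118 \right)}\right) \left(2463 + 5713\right) = \left(6130 + \frac{1}{57 + 118}\right) \left(2463 + 5713\right) = \left(6130 + \frac{1}{175}\right) 8176 = \frac{1072751}{175} \cdot 8176 = \frac{1252973168}{25}$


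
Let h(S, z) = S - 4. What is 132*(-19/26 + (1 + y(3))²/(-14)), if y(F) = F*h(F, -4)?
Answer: -12210/91 ≈ -134.18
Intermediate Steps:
h(S, z) = -4 + S
y(F) = F*(-4 + F)
132*(-19/26 + (1 + y(3))²/(-14)) = 132*(-19/26 + (1 + 3*(-4 + 3))²/(-14)) = 132*(-19*1/26 + (1 + 3*(-1))²*(-1/14)) = 132*(-19/26 + (1 - 3)²*(-1/14)) = 132*(-19/26 + (-2)²*(-1/14)) = 132*(-19/26 + 4*(-1/14)) = 132*(-19/26 - 2/7) = 132*(-185/182) = -12210/91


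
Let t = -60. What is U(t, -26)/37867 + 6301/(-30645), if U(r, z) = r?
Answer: -240438667/1160434215 ≈ -0.20720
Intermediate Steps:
U(t, -26)/37867 + 6301/(-30645) = -60/37867 + 6301/(-30645) = -60*1/37867 + 6301*(-1/30645) = -60/37867 - 6301/30645 = -240438667/1160434215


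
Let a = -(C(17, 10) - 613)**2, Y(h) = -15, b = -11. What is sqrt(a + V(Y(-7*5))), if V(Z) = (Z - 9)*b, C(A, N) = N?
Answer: I*sqrt(363345) ≈ 602.78*I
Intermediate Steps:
V(Z) = 99 - 11*Z (V(Z) = (Z - 9)*(-11) = (-9 + Z)*(-11) = 99 - 11*Z)
a = -363609 (a = -(10 - 613)**2 = -1*(-603)**2 = -1*363609 = -363609)
sqrt(a + V(Y(-7*5))) = sqrt(-363609 + (99 - 11*(-15))) = sqrt(-363609 + (99 + 165)) = sqrt(-363609 + 264) = sqrt(-363345) = I*sqrt(363345)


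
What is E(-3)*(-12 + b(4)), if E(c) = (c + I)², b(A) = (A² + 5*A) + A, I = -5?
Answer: 1792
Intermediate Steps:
b(A) = A² + 6*A
E(c) = (-5 + c)² (E(c) = (c - 5)² = (-5 + c)²)
E(-3)*(-12 + b(4)) = (-5 - 3)²*(-12 + 4*(6 + 4)) = (-8)²*(-12 + 4*10) = 64*(-12 + 40) = 64*28 = 1792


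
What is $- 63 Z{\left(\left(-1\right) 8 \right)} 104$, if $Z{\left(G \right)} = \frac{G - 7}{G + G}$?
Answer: $- \frac{12285}{2} \approx -6142.5$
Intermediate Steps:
$Z{\left(G \right)} = \frac{-7 + G}{2 G}$
$- 63 Z{\left(\left(-1\right) 8 \right)} 104 = - 63 \frac{-7 - 8}{2 \left(\left(-1\right) 8\right)} 104 = - 63 \frac{-7 - 8}{2 \left(-8\right)} 104 = - 63 \cdot \frac{1}{2} \left(- \frac{1}{8}\right) \left(-15\right) 104 = \left(-63\right) \frac{15}{16} \cdot 104 = \left(- \frac{945}{16}\right) 104 = - \frac{12285}{2}$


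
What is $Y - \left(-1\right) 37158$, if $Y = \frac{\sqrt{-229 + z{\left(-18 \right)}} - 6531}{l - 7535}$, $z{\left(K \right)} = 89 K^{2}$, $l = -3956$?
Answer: $\frac{426989109}{11491} - \frac{\sqrt{28607}}{11491} \approx 37159.0$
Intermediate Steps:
$Y = \frac{6531}{11491} - \frac{\sqrt{28607}}{11491}$ ($Y = \frac{\sqrt{-229 + 89 \left(-18\right)^{2}} - 6531}{-3956 - 7535} = \frac{\sqrt{-229 + 89 \cdot 324} - 6531}{-11491} = \left(\sqrt{-229 + 28836} - 6531\right) \left(- \frac{1}{11491}\right) = \left(\sqrt{28607} - 6531\right) \left(- \frac{1}{11491}\right) = \left(-6531 + \sqrt{28607}\right) \left(- \frac{1}{11491}\right) = \frac{6531}{11491} - \frac{\sqrt{28607}}{11491} \approx 0.55364$)
$Y - \left(-1\right) 37158 = \left(\frac{6531}{11491} - \frac{\sqrt{28607}}{11491}\right) - \left(-1\right) 37158 = \left(\frac{6531}{11491} - \frac{\sqrt{28607}}{11491}\right) - -37158 = \left(\frac{6531}{11491} - \frac{\sqrt{28607}}{11491}\right) + 37158 = \frac{426989109}{11491} - \frac{\sqrt{28607}}{11491}$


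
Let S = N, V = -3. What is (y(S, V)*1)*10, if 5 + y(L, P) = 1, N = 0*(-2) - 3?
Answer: -40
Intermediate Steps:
N = -3 (N = 0 - 3 = -3)
S = -3
y(L, P) = -4 (y(L, P) = -5 + 1 = -4)
(y(S, V)*1)*10 = -4*1*10 = -4*10 = -40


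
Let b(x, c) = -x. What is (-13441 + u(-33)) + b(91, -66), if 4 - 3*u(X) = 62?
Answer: -40654/3 ≈ -13551.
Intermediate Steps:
u(X) = -58/3 (u(X) = 4/3 - 1/3*62 = 4/3 - 62/3 = -58/3)
(-13441 + u(-33)) + b(91, -66) = (-13441 - 58/3) - 1*91 = -40381/3 - 91 = -40654/3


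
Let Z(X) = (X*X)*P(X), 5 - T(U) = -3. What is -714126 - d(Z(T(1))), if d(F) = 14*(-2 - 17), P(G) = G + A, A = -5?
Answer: -713860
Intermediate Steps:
T(U) = 8 (T(U) = 5 - 1*(-3) = 5 + 3 = 8)
P(G) = -5 + G (P(G) = G - 5 = -5 + G)
Z(X) = X**2*(-5 + X) (Z(X) = (X*X)*(-5 + X) = X**2*(-5 + X))
d(F) = -266 (d(F) = 14*(-19) = -266)
-714126 - d(Z(T(1))) = -714126 - 1*(-266) = -714126 + 266 = -713860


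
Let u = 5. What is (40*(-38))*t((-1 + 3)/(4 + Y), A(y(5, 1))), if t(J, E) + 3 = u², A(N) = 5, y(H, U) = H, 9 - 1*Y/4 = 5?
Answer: -33440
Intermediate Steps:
Y = 16 (Y = 36 - 4*5 = 36 - 20 = 16)
t(J, E) = 22 (t(J, E) = -3 + 5² = -3 + 25 = 22)
(40*(-38))*t((-1 + 3)/(4 + Y), A(y(5, 1))) = (40*(-38))*22 = -1520*22 = -33440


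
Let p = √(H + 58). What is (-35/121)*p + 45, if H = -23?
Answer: 45 - 35*√35/121 ≈ 43.289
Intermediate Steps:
p = √35 (p = √(-23 + 58) = √35 ≈ 5.9161)
(-35/121)*p + 45 = (-35/121)*√35 + 45 = (-35*1/121)*√35 + 45 = -35*√35/121 + 45 = 45 - 35*√35/121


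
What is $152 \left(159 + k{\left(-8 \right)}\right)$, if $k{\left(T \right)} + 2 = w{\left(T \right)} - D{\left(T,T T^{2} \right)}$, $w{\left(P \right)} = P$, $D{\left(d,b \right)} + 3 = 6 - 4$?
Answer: $22800$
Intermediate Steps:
$D{\left(d,b \right)} = -1$ ($D{\left(d,b \right)} = -3 + \left(6 - 4\right) = -3 + 2 = -1$)
$k{\left(T \right)} = -1 + T$ ($k{\left(T \right)} = -2 + \left(T - -1\right) = -2 + \left(T + 1\right) = -2 + \left(1 + T\right) = -1 + T$)
$152 \left(159 + k{\left(-8 \right)}\right) = 152 \left(159 - 9\right) = 152 \cdot 150 = 22800$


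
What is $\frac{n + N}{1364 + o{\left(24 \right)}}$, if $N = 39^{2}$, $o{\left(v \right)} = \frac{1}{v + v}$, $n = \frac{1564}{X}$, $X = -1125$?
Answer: $\frac{27352976}{24552375} \approx 1.1141$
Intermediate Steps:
$n = - \frac{1564}{1125}$ ($n = \frac{1564}{-1125} = 1564 \left(- \frac{1}{1125}\right) = - \frac{1564}{1125} \approx -1.3902$)
$o{\left(v \right)} = \frac{1}{2 v}$
$N = 1521$
$\frac{n + N}{1364 + o{\left(24 \right)}} = \frac{- \frac{1564}{1125} + 1521}{1364 + \frac{1}{2 \cdot 24}} = \frac{1709561}{1125 \left(1364 + \frac{1}{2} \cdot \frac{1}{24}\right)} = \frac{1709561}{1125 \left(1364 + \frac{1}{48}\right)} = \frac{1709561}{1125 \cdot \frac{65473}{48}} = \frac{1709561}{1125} \cdot \frac{48}{65473} = \frac{27352976}{24552375}$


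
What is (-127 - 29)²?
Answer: 24336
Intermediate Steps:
(-127 - 29)² = (-156)² = 24336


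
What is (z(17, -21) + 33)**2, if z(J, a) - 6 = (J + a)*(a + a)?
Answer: 42849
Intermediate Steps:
z(J, a) = 6 + 2*a*(J + a) (z(J, a) = 6 + (J + a)*(a + a) = 6 + (J + a)*(2*a) = 6 + 2*a*(J + a))
(z(17, -21) + 33)**2 = ((6 + 2*(-21)**2 + 2*17*(-21)) + 33)**2 = ((6 + 2*441 - 714) + 33)**2 = ((6 + 882 - 714) + 33)**2 = (174 + 33)**2 = 207**2 = 42849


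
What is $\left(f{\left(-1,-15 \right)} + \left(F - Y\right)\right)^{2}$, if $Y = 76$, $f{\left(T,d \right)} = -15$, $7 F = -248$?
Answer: $\frac{783225}{49} \approx 15984.0$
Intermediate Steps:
$F = - \frac{248}{7}$ ($F = \frac{1}{7} \left(-248\right) = - \frac{248}{7} \approx -35.429$)
$\left(f{\left(-1,-15 \right)} + \left(F - Y\right)\right)^{2} = \left(-15 - \frac{780}{7}\right)^{2} = \left(- \frac{885}{7}\right)^{2} = \frac{783225}{49}$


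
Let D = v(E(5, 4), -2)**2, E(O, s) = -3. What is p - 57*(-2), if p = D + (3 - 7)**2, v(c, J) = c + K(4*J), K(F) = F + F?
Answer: 491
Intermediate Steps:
K(F) = 2*F
v(c, J) = c + 8*J (v(c, J) = c + 2*(4*J) = c + 8*J)
D = 361 (D = (-3 + 8*(-2))**2 = (-3 - 16)**2 = (-19)**2 = 361)
p = 377 (p = 361 + (3 - 7)**2 = 361 + (-4)**2 = 361 + 16 = 377)
p - 57*(-2) = 377 - 57*(-2) = 377 + 114 = 491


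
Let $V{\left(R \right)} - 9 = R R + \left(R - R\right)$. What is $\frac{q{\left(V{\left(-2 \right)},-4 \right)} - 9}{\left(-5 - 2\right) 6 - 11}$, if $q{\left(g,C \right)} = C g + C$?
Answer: $\frac{65}{53} \approx 1.2264$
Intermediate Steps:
$V{\left(R \right)} = 9 + R^{2}$ ($V{\left(R \right)} = 9 + \left(R R + \left(R - R\right)\right) = 9 + \left(R^{2} + 0\right) = 9 + R^{2}$)
$q{\left(g,C \right)} = C + C g$
$\frac{q{\left(V{\left(-2 \right)},-4 \right)} - 9}{\left(-5 - 2\right) 6 - 11} = \frac{- 4 \left(1 + \left(9 + \left(-2\right)^{2}\right)\right) - 9}{\left(-5 - 2\right) 6 - 11} = \frac{- 4 \left(1 + \left(9 + 4\right)\right) - 9}{\left(-7\right) 6 - 11} = \frac{- 4 \left(1 + 13\right) - 9}{-42 - 11} = \frac{\left(-4\right) 14 - 9}{-53} = \left(-56 - 9\right) \left(- \frac{1}{53}\right) = \left(-65\right) \left(- \frac{1}{53}\right) = \frac{65}{53}$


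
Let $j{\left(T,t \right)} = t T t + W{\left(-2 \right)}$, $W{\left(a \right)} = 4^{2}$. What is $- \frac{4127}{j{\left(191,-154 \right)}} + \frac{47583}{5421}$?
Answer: $\frac{5526096631}{629638308} \approx 8.7766$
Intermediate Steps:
$W{\left(a \right)} = 16$
$j{\left(T,t \right)} = 16 + T t^{2}$ ($j{\left(T,t \right)} = t T t + 16 = T t t + 16 = T t^{2} + 16 = 16 + T t^{2}$)
$- \frac{4127}{j{\left(191,-154 \right)}} + \frac{47583}{5421} = - \frac{4127}{16 + 191 \left(-154\right)^{2}} + \frac{47583}{5421} = - \frac{4127}{16 + 191 \cdot 23716} + 47583 \cdot \frac{1}{5421} = - \frac{4127}{16 + 4529756} + \frac{15861}{1807} = - \frac{4127}{4529772} + \frac{15861}{1807} = \frac{5526096631}{629638308}$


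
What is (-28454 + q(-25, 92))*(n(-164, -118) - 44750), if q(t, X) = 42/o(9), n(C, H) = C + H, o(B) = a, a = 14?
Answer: 1281205432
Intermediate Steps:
o(B) = 14
q(t, X) = 3 (q(t, X) = 42/14 = 42*(1/14) = 3)
(-28454 + q(-25, 92))*(n(-164, -118) - 44750) = (-28454 + 3)*((-164 - 118) - 44750) = -28451*(-282 - 44750) = -28451*(-45032) = 1281205432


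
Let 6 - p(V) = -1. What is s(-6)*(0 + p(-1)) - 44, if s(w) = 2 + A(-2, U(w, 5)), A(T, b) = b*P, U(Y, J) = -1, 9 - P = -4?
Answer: -121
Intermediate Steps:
P = 13 (P = 9 - 1*(-4) = 9 + 4 = 13)
p(V) = 7 (p(V) = 6 - 1*(-1) = 6 + 1 = 7)
A(T, b) = 13*b (A(T, b) = b*13 = 13*b)
s(w) = -11 (s(w) = 2 + 13*(-1) = 2 - 13 = -11)
s(-6)*(0 + p(-1)) - 44 = -11*(0 + 7) - 44 = -11*7 - 44 = -77 - 44 = -121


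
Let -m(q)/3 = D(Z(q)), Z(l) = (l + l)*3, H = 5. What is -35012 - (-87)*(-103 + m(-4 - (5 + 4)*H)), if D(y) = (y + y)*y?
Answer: -45163565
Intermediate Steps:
Z(l) = 6*l (Z(l) = (2*l)*3 = 6*l)
D(y) = 2*y² (D(y) = (2*y)*y = 2*y²)
m(q) = -216*q² (m(q) = -6*(6*q)² = -6*36*q² = -216*q²)
-35012 - (-87)*(-103 + m(-4 - (5 + 4)*H)) = -35012 - (-87)*(-103 - 216*(-4 - (5 + 4)*5)²) = -35012 - (-87)*(-103 - 216*(-4 - 9*5)²) = -35012 - (-87)*(-103 - 216*(-4 - 1*45)²) = -35012 - (-87)*(-103 - 216*(-4 - 45)²) = -35012 - (-87)*(-103 - 216*(-49)²) = -35012 - (-87)*(-103 - 216*2401) = -35012 - (-87)*(-103 - 518616) = -35012 - (-87)*(-518719) = -35012 - 1*45128553 = -35012 - 45128553 = -45163565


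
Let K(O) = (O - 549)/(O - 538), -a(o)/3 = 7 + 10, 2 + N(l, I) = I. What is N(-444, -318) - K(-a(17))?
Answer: -156338/487 ≈ -321.02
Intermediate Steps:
N(l, I) = -2 + I
a(o) = -51 (a(o) = -3*(7 + 10) = -3*17 = -51)
K(O) = (-549 + O)/(-538 + O)
N(-444, -318) - K(-a(17)) = (-2 - 318) - (-549 - 1*(-51))/(-538 - 1*(-51)) = -320 - (-549 + 51)/(-538 + 51) = -320 - (-498)/(-487) = -320 - (-1)*(-498)/487 = -320 - 1*498/487 = -320 - 498/487 = -156338/487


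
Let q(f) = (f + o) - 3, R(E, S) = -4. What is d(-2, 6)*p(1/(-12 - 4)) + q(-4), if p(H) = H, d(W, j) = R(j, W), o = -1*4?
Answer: -43/4 ≈ -10.750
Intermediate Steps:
o = -4
d(W, j) = -4
q(f) = -7 + f (q(f) = (f - 4) - 3 = (-4 + f) - 3 = -7 + f)
d(-2, 6)*p(1/(-12 - 4)) + q(-4) = -4/(-12 - 4) + (-7 - 4) = -4/(-16) - 11 = -4*(-1/16) - 11 = ¼ - 11 = -43/4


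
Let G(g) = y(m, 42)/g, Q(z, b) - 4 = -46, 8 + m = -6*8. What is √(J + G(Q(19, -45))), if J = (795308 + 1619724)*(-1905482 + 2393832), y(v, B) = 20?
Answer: √520106966844990/21 ≈ 1.0860e+6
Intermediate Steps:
m = -56 (m = -8 - 6*8 = -8 - 48 = -56)
Q(z, b) = -42 (Q(z, b) = 4 - 46 = -42)
G(g) = 20/g
J = 1179380877200 (J = 2415032*488350 = 1179380877200)
√(J + G(Q(19, -45))) = √(1179380877200 + 20/(-42)) = √(1179380877200 + 20*(-1/42)) = √(1179380877200 - 10/21) = √(24766998421190/21) = √520106966844990/21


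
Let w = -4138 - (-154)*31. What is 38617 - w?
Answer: 37981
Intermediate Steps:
w = 636 (w = -4138 - 1*(-4774) = -4138 + 4774 = 636)
38617 - w = 38617 - 1*636 = 38617 - 636 = 37981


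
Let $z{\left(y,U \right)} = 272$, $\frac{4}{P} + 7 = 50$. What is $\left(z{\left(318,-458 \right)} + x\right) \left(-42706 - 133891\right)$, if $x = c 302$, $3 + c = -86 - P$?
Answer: $\frac{202250539802}{43} \approx 4.7035 \cdot 10^{9}$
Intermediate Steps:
$P = \frac{4}{43}$ ($P = \frac{4}{-7 + 50} = \frac{4}{43} \approx 0.093023$)
$c = - \frac{3831}{43}$ ($c = -3 - \frac{3702}{43} = - \frac{3831}{43} \approx -89.093$)
$x = - \frac{1156962}{43}$ ($x = \left(- \frac{3831}{43}\right) 302 = - \frac{1156962}{43} \approx -26906.0$)
$\left(z{\left(318,-458 \right)} + x\right) \left(-42706 - 133891\right) = \left(272 - \frac{1156962}{43}\right) \left(-42706 - 133891\right) = \left(- \frac{1145266}{43}\right) \left(-176597\right) = \frac{202250539802}{43}$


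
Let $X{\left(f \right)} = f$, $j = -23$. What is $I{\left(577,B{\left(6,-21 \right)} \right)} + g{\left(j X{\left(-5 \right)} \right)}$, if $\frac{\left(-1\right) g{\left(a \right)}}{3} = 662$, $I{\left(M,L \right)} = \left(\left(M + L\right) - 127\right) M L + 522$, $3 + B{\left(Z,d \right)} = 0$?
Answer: $-775221$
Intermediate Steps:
$B{\left(Z,d \right)} = -3$ ($B{\left(Z,d \right)} = -3 + 0 = -3$)
$I{\left(M,L \right)} = 522 + L M \left(-127 + L + M\right)$ ($I{\left(M,L \right)} = \left(\left(L + M\right) - 127\right) M L + 522 = \left(-127 + L + M\right) M L + 522 = M \left(-127 + L + M\right) L + 522 = L M \left(-127 + L + M\right) + 522 = 522 + L M \left(-127 + L + M\right)$)
$g{\left(a \right)} = -1986$ ($g{\left(a \right)} = \left(-3\right) 662 = -1986$)
$I{\left(577,B{\left(6,-21 \right)} \right)} + g{\left(j X{\left(-5 \right)} \right)} = \left(522 - 3 \cdot 577^{2} + 577 \left(-3\right)^{2} - \left(-381\right) 577\right) - 1986 = \left(522 - 998787 + 577 \cdot 9 + 219837\right) - 1986 = \left(522 - 998787 + 5193 + 219837\right) - 1986 = -773235 - 1986 = -775221$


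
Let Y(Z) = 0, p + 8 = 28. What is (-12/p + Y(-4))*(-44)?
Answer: 132/5 ≈ 26.400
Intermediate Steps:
p = 20 (p = -8 + 28 = 20)
(-12/p + Y(-4))*(-44) = (-12/20 + 0)*(-44) = (-12*1/20 + 0)*(-44) = (-⅗ + 0)*(-44) = -⅗*(-44) = 132/5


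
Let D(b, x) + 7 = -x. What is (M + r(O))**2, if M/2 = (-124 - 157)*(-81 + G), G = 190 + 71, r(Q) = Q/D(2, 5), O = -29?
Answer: 1473531359881/144 ≈ 1.0233e+10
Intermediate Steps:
D(b, x) = -7 - x
r(Q) = -Q/12 (r(Q) = Q/(-7 - 1*5) = Q/(-7 - 5) = Q/(-12) = Q*(-1/12) = -Q/12)
G = 261
M = -101160 (M = 2*((-124 - 157)*(-81 + 261)) = 2*(-281*180) = 2*(-50580) = -101160)
(M + r(O))**2 = (-101160 - 1/12*(-29))**2 = (-101160 + 29/12)**2 = (-1213891/12)**2 = 1473531359881/144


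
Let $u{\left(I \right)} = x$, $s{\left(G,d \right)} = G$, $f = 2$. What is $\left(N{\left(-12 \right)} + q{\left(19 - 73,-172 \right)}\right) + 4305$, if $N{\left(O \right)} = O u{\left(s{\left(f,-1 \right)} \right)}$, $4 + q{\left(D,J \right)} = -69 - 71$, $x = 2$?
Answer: $4137$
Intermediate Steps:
$u{\left(I \right)} = 2$
$q{\left(D,J \right)} = -144$ ($q{\left(D,J \right)} = -4 - 140 = -144$)
$N{\left(O \right)} = 2 O$ ($N{\left(O \right)} = O 2 = 2 O$)
$\left(N{\left(-12 \right)} + q{\left(19 - 73,-172 \right)}\right) + 4305 = \left(2 \left(-12\right) - 144\right) + 4305 = \left(-24 - 144\right) + 4305 = -168 + 4305 = 4137$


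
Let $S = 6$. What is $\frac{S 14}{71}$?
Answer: $\frac{84}{71} \approx 1.1831$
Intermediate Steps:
$\frac{S 14}{71} = \frac{6 \cdot 14}{71} = 84 \cdot \frac{1}{71} = \frac{84}{71}$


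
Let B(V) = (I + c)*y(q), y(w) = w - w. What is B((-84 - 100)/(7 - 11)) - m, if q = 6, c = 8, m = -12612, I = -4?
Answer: 12612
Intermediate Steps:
y(w) = 0
B(V) = 0 (B(V) = (-4 + 8)*0 = 4*0 = 0)
B((-84 - 100)/(7 - 11)) - m = 0 - 1*(-12612) = 0 + 12612 = 12612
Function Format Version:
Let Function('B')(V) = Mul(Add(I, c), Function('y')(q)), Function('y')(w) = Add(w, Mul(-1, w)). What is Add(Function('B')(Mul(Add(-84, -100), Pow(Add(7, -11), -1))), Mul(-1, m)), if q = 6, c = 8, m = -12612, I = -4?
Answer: 12612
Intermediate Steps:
Function('y')(w) = 0
Function('B')(V) = 0 (Function('B')(V) = Mul(Add(-4, 8), 0) = Mul(4, 0) = 0)
Add(Function('B')(Mul(Add(-84, -100), Pow(Add(7, -11), -1))), Mul(-1, m)) = Add(0, Mul(-1, -12612)) = Add(0, 12612) = 12612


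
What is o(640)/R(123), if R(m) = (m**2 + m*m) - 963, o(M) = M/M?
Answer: 1/29295 ≈ 3.4136e-5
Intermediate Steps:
o(M) = 1
R(m) = -963 + 2*m**2 (R(m) = (m**2 + m**2) - 963 = 2*m**2 - 963 = -963 + 2*m**2)
o(640)/R(123) = 1/(-963 + 2*123**2) = 1/(-963 + 2*15129) = 1/(-963 + 30258) = 1/29295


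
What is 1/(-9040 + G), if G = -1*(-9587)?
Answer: 1/547 ≈ 0.0018282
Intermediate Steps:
G = 9587
1/(-9040 + G) = 1/(-9040 + 9587) = 1/547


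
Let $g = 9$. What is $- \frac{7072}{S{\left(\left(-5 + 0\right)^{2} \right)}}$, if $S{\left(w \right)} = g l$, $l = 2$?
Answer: $- \frac{3536}{9} \approx -392.89$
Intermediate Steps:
$S{\left(w \right)} = 18$ ($S{\left(w \right)} = 9 \cdot 2 = 18$)
$- \frac{7072}{S{\left(\left(-5 + 0\right)^{2} \right)}} = - \frac{7072}{18} = \left(-7072\right) \frac{1}{18} = - \frac{3536}{9}$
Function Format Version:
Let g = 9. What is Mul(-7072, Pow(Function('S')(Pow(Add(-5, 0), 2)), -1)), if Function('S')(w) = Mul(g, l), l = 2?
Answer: Rational(-3536, 9) ≈ -392.89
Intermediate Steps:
Function('S')(w) = 18 (Function('S')(w) = Mul(9, 2) = 18)
Mul(-7072, Pow(Function('S')(Pow(Add(-5, 0), 2)), -1)) = Mul(-7072, Pow(18, -1)) = Mul(-7072, Rational(1, 18)) = Rational(-3536, 9)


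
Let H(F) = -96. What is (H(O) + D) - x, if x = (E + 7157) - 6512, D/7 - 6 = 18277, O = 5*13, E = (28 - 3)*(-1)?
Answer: 127265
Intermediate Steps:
E = -25 (E = 25*(-1) = -25)
O = 65
D = 127981 (D = 42 + 7*18277 = 42 + 127939 = 127981)
x = 620 (x = (-25 + 7157) - 6512 = 7132 - 6512 = 620)
(H(O) + D) - x = (-96 + 127981) - 1*620 = 127885 - 620 = 127265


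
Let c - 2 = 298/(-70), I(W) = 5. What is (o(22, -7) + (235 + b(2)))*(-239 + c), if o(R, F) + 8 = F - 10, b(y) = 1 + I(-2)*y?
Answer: -1866124/35 ≈ -53318.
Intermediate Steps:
c = -79/35 (c = 2 + 298/(-70) = 2 + 298*(-1/70) = 2 - 149/35 = -79/35 ≈ -2.2571)
b(y) = 1 + 5*y
o(R, F) = -18 + F (o(R, F) = -8 + (F - 10) = -8 + (-10 + F) = -18 + F)
(o(22, -7) + (235 + b(2)))*(-239 + c) = ((-18 - 7) + (235 + (1 + 5*2)))*(-239 - 79/35) = (-25 + (235 + (1 + 10)))*(-8444/35) = (-25 + (235 + 11))*(-8444/35) = (-25 + 246)*(-8444/35) = 221*(-8444/35) = -1866124/35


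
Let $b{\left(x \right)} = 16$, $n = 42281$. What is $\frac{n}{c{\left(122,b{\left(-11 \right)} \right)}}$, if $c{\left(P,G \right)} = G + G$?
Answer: $\frac{42281}{32} \approx 1321.3$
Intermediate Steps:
$c{\left(P,G \right)} = 2 G$
$\frac{n}{c{\left(122,b{\left(-11 \right)} \right)}} = \frac{42281}{2 \cdot 16} = \frac{42281}{32}$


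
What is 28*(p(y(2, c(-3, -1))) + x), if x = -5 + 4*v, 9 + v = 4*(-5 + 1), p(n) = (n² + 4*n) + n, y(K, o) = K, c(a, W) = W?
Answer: -2548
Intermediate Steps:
p(n) = n² + 5*n
v = -25 (v = -9 + 4*(-5 + 1) = -9 + 4*(-4) = -9 - 16 = -25)
x = -105 (x = -5 + 4*(-25) = -5 - 100 = -105)
28*(p(y(2, c(-3, -1))) + x) = 28*(2*(5 + 2) - 105) = 28*(2*7 - 105) = 28*(14 - 105) = 28*(-91) = -2548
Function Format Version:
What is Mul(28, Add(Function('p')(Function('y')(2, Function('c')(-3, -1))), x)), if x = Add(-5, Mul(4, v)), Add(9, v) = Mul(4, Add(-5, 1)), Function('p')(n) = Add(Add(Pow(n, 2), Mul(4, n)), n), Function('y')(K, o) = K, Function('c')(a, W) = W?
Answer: -2548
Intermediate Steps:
Function('p')(n) = Add(Pow(n, 2), Mul(5, n))
v = -25 (v = Add(-9, Mul(4, Add(-5, 1))) = Add(-9, Mul(4, -4)) = Add(-9, -16) = -25)
x = -105 (x = Add(-5, Mul(4, -25)) = Add(-5, -100) = -105)
Mul(28, Add(Function('p')(Function('y')(2, Function('c')(-3, -1))), x)) = Mul(28, Add(Mul(2, Add(5, 2)), -105)) = Mul(28, Add(Mul(2, 7), -105)) = Mul(28, Add(14, -105)) = Mul(28, -91) = -2548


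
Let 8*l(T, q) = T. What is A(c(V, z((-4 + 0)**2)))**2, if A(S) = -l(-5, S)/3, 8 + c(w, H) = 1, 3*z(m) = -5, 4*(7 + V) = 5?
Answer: 25/576 ≈ 0.043403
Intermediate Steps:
V = -23/4 (V = -7 + (1/4)*5 = -7 + 5/4 = -23/4 ≈ -5.7500)
z(m) = -5/3 (z(m) = (1/3)*(-5) = -5/3)
l(T, q) = T/8
c(w, H) = -7 (c(w, H) = -8 + 1 = -7)
A(S) = 5/24 (A(S) = -(-5)/8/3 = -1*(-5/8)*(1/3) = (5/8)*(1/3) = 5/24)
A(c(V, z((-4 + 0)**2)))**2 = (5/24)**2 = 25/576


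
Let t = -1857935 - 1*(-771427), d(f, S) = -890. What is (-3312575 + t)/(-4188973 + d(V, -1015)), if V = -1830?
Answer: 1466361/1396621 ≈ 1.0499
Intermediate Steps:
t = -1086508 (t = -1857935 + 771427 = -1086508)
(-3312575 + t)/(-4188973 + d(V, -1015)) = (-3312575 - 1086508)/(-4188973 - 890) = -4399083/(-4189863) = -4399083*(-1/4189863) = 1466361/1396621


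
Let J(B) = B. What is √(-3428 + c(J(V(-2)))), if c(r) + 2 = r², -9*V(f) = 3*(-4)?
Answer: I*√30854/3 ≈ 58.551*I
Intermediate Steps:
V(f) = 4/3 (V(f) = -(-4)/3 = -⅑*(-12) = 4/3)
c(r) = -2 + r²
√(-3428 + c(J(V(-2)))) = √(-3428 + (-2 + (4/3)²)) = √(-3428 + (-2 + 16/9)) = √(-3428 - 2/9) = √(-30854/9) = I*√30854/3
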